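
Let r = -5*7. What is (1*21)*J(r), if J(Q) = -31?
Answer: -651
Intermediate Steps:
r = -35
(1*21)*J(r) = (1*21)*(-31) = 21*(-31) = -651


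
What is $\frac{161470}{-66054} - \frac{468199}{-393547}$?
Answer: $- \frac{16309808672}{12997676769} \approx -1.2548$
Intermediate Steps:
$\frac{161470}{-66054} - \frac{468199}{-393547} = 161470 \left(- \frac{1}{66054}\right) - - \frac{468199}{393547} = - \frac{80735}{33027} + \frac{468199}{393547} = - \frac{16309808672}{12997676769}$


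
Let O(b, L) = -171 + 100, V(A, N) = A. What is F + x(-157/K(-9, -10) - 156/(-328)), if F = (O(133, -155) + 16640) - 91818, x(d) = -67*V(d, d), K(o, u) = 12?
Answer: -36606907/492 ≈ -74404.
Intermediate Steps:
O(b, L) = -71
x(d) = -67*d
F = -75249 (F = (-71 + 16640) - 91818 = 16569 - 91818 = -75249)
F + x(-157/K(-9, -10) - 156/(-328)) = -75249 - 67*(-157/12 - 156/(-328)) = -75249 - 67*(-157*1/12 - 156*(-1/328)) = -75249 - 67*(-157/12 + 39/82) = -75249 - 67*(-6203/492) = -75249 + 415601/492 = -36606907/492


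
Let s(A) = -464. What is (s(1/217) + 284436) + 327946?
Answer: 611918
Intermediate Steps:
(s(1/217) + 284436) + 327946 = (-464 + 284436) + 327946 = 283972 + 327946 = 611918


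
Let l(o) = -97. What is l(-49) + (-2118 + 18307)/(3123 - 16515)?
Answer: -1315213/13392 ≈ -98.209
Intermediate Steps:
l(-49) + (-2118 + 18307)/(3123 - 16515) = -97 + (-2118 + 18307)/(3123 - 16515) = -97 + 16189/(-13392) = -97 + 16189*(-1/13392) = -97 - 16189/13392 = -1315213/13392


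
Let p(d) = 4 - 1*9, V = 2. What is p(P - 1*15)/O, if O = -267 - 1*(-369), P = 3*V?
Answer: -5/102 ≈ -0.049020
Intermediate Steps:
P = 6 (P = 3*2 = 6)
p(d) = -5 (p(d) = 4 - 9 = -5)
O = 102 (O = -267 + 369 = 102)
p(P - 1*15)/O = -5/102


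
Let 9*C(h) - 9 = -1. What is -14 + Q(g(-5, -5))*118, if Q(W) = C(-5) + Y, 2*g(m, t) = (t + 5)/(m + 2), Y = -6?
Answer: -5554/9 ≈ -617.11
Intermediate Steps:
C(h) = 8/9 (C(h) = 1 + (1/9)*(-1) = 1 - 1/9 = 8/9)
g(m, t) = (5 + t)/(2*(2 + m)) (g(m, t) = ((t + 5)/(m + 2))/2 = ((5 + t)/(2 + m))/2 = (5 + t)/(2*(2 + m)))
Q(W) = -46/9 (Q(W) = 8/9 - 6 = -46/9)
-14 + Q(g(-5, -5))*118 = -14 - 46/9*118 = -14 - 5428/9 = -5554/9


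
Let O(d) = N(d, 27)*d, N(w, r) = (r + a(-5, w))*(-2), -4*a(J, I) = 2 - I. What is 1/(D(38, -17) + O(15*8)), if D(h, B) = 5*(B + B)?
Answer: -1/13730 ≈ -7.2833e-5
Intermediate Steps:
a(J, I) = -1/2 + I/4 (a(J, I) = -(2 - I)/4 = -1/2 + I/4)
N(w, r) = 1 - 2*r - w/2 (N(w, r) = (r + (-1/2 + w/4))*(-2) = (-1/2 + r + w/4)*(-2) = 1 - 2*r - w/2)
D(h, B) = 10*B (D(h, B) = 5*(2*B) = 10*B)
O(d) = d*(-53 - d/2) (O(d) = (1 - 2*27 - d/2)*d = (1 - 54 - d/2)*d = (-53 - d/2)*d = d*(-53 - d/2))
1/(D(38, -17) + O(15*8)) = 1/(10*(-17) - 15*8*(106 + 15*8)/2) = 1/(-170 - 1/2*120*(106 + 120)) = 1/(-170 - 1/2*120*226) = 1/(-170 - 13560) = 1/(-13730) = -1/13730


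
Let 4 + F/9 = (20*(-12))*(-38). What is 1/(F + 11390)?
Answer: 1/93434 ≈ 1.0703e-5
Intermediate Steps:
F = 82044 (F = -36 + 9*((20*(-12))*(-38)) = -36 + 9*(-240*(-38)) = -36 + 9*9120 = -36 + 82080 = 82044)
1/(F + 11390) = 1/(82044 + 11390) = 1/93434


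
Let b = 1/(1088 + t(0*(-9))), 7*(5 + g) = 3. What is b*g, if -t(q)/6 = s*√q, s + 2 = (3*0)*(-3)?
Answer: -1/238 ≈ -0.0042017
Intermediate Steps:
g = -32/7 (g = -5 + (⅐)*3 = -5 + 3/7 = -32/7 ≈ -4.5714)
s = -2 (s = -2 + (3*0)*(-3) = -2 + 0*(-3) = -2 + 0 = -2)
t(q) = 12*√q (t(q) = -(-12)*√q = 12*√q)
b = 1/1088 (b = 1/(1088 + 12*√(0*(-9))) = 1/(1088 + 12*√0) = 1/(1088 + 12*0) = 1/(1088 + 0) = 1/1088 ≈ 0.00091912)
b*g = (1/1088)*(-32/7) = -1/238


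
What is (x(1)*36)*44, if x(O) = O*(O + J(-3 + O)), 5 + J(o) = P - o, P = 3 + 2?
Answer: 4752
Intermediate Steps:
P = 5
J(o) = -o (J(o) = -5 + (5 - o) = -o)
x(O) = 3*O (x(O) = O*(O - (-3 + O)) = O*(O + (3 - O)) = O*3 = 3*O)
(x(1)*36)*44 = ((3*1)*36)*44 = (3*36)*44 = 108*44 = 4752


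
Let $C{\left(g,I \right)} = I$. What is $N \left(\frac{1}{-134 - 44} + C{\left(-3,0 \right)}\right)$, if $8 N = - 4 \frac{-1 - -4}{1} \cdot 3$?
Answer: $\frac{9}{356} \approx 0.025281$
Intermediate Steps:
$N = - \frac{9}{2}$ ($N = \frac{- 4 \frac{-1 - -4}{1} \cdot 3}{8} = \frac{- 4 \left(-1 + 4\right) 1 \cdot 3}{8} = \frac{- 4 \cdot 3 \cdot 1 \cdot 3}{8} = \frac{\left(-4\right) 3 \cdot 3}{8} = \frac{\left(-12\right) 3}{8} = \frac{1}{8} \left(-36\right) = - \frac{9}{2} \approx -4.5$)
$N \left(\frac{1}{-134 - 44} + C{\left(-3,0 \right)}\right) = - \frac{9 \left(\frac{1}{-134 - 44} + 0\right)}{2} = - \frac{9 \left(\frac{1}{-178} + 0\right)}{2} = - \frac{9 \left(- \frac{1}{178} + 0\right)}{2} = \left(- \frac{9}{2}\right) \left(- \frac{1}{178}\right) = \frac{9}{356}$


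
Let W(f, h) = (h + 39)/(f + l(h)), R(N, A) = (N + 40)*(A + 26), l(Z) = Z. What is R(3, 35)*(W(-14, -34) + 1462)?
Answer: 184058533/48 ≈ 3.8346e+6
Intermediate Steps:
R(N, A) = (26 + A)*(40 + N) (R(N, A) = (40 + N)*(26 + A) = (26 + A)*(40 + N))
W(f, h) = (39 + h)/(f + h) (W(f, h) = (h + 39)/(f + h) = (39 + h)/(f + h))
R(3, 35)*(W(-14, -34) + 1462) = (1040 + 26*3 + 40*35 + 35*3)*((39 - 34)/(-14 - 34) + 1462) = (1040 + 78 + 1400 + 105)*(5/(-48) + 1462) = 2623*(-1/48*5 + 1462) = 2623*(-5/48 + 1462) = 2623*(70171/48) = 184058533/48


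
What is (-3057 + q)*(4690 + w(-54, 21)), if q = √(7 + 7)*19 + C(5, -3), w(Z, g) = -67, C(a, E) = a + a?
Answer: -14086281 + 87837*√14 ≈ -1.3758e+7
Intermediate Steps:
C(a, E) = 2*a
q = 10 + 19*√14 (q = √(7 + 7)*19 + 2*5 = √14*19 + 10 = 19*√14 + 10 = 10 + 19*√14 ≈ 81.092)
(-3057 + q)*(4690 + w(-54, 21)) = (-3057 + (10 + 19*√14))*(4690 - 67) = (-3047 + 19*√14)*4623 = -14086281 + 87837*√14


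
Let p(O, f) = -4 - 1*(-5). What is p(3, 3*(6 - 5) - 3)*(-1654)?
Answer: -1654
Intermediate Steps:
p(O, f) = 1 (p(O, f) = -4 + 5 = 1)
p(3, 3*(6 - 5) - 3)*(-1654) = 1*(-1654) = -1654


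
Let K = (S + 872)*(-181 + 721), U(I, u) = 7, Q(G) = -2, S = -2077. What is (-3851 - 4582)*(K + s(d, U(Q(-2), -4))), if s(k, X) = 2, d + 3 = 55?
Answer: 5487336234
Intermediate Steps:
d = 52 (d = -3 + 55 = 52)
K = -650700 (K = (-2077 + 872)*(-181 + 721) = -1205*540 = -650700)
(-3851 - 4582)*(K + s(d, U(Q(-2), -4))) = (-3851 - 4582)*(-650700 + 2) = -8433*(-650698) = 5487336234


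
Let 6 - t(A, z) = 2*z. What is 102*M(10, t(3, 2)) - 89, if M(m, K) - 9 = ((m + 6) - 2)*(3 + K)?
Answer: 7969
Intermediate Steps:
t(A, z) = 6 - 2*z
M(m, K) = 9 + (3 + K)*(4 + m) (M(m, K) = 9 + ((m + 6) - 2)*(3 + K) = 9 + ((6 + m) - 2)*(3 + K) = 9 + (4 + m)*(3 + K) = 9 + (3 + K)*(4 + m))
102*M(10, t(3, 2)) - 89 = 102*(21 + 3*10 + 4*(6 - 2*2) + (6 - 2*2)*10) - 89 = 102*(21 + 30 + 4*(6 - 4) + (6 - 4)*10) - 89 = 102*(21 + 30 + 4*2 + 2*10) - 89 = 102*(21 + 30 + 8 + 20) - 89 = 102*79 - 89 = 8058 - 89 = 7969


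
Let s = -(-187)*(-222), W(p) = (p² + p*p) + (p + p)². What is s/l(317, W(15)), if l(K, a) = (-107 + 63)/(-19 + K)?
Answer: 281163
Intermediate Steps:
W(p) = 6*p² (W(p) = (p² + p²) + (2*p)² = 2*p² + 4*p² = 6*p²)
l(K, a) = -44/(-19 + K)
s = -41514 (s = -1*41514 = -41514)
s/l(317, W(15)) = -41514/((-44/(-19 + 317))) = -41514/((-44/298)) = -41514/((-44*1/298)) = -41514/(-22/149) = -41514*(-149/22) = 281163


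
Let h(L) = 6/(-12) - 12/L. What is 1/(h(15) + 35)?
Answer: 10/337 ≈ 0.029674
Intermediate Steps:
h(L) = -1/2 - 12/L (h(L) = 6*(-1/12) - 12/L = -1/2 - 12/L)
1/(h(15) + 35) = 1/((1/2)*(-24 - 1*15)/15 + 35) = 1/((1/2)*(1/15)*(-24 - 15) + 35) = 1/((1/2)*(1/15)*(-39) + 35) = 1/(-13/10 + 35) = 1/(337/10) = 10/337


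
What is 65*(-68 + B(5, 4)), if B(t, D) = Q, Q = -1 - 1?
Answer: -4550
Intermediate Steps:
Q = -2
B(t, D) = -2
65*(-68 + B(5, 4)) = 65*(-68 - 2) = 65*(-70) = -4550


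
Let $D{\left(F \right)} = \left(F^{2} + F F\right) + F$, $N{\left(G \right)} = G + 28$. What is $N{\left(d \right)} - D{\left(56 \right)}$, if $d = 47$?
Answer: $-6253$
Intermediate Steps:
$N{\left(G \right)} = 28 + G$
$D{\left(F \right)} = F + 2 F^{2}$ ($D{\left(F \right)} = \left(F^{2} + F^{2}\right) + F = 2 F^{2} + F = F + 2 F^{2}$)
$N{\left(d \right)} - D{\left(56 \right)} = \left(28 + 47\right) - 56 \left(1 + 2 \cdot 56\right) = 75 - 56 \left(1 + 112\right) = 75 - 56 \cdot 113 = 75 - 6328 = -6253$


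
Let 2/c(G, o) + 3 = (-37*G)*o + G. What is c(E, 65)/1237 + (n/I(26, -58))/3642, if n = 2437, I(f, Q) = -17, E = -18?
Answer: -14493029137/368207738138 ≈ -0.039361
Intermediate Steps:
c(G, o) = 2/(-3 + G - 37*G*o) (c(G, o) = 2/(-3 + ((-37*G)*o + G)) = 2/(-3 + (-37*G*o + G)) = 2/(-3 + (G - 37*G*o)) = 2/(-3 + G - 37*G*o))
c(E, 65)/1237 + (n/I(26, -58))/3642 = -2/(3 - 1*(-18) + 37*(-18)*65)/1237 + (2437/(-17))/3642 = -2/(3 + 18 - 43290)*(1/1237) + (2437*(-1/17))*(1/3642) = -2/(-43269)*(1/1237) - 2437/17*1/3642 = -2*(-1/43269)*(1/1237) - 2437/61914 = (2/43269)*(1/1237) - 2437/61914 = 2/53523753 - 2437/61914 = -14493029137/368207738138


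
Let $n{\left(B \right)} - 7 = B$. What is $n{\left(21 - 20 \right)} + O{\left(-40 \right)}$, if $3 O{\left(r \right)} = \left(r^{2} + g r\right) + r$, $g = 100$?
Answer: $- \frac{2416}{3} \approx -805.33$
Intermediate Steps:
$O{\left(r \right)} = \frac{r^{2}}{3} + \frac{101 r}{3}$ ($O{\left(r \right)} = \frac{\left(r^{2} + 100 r\right) + r}{3} = \frac{r^{2} + 101 r}{3} = \frac{r^{2}}{3} + \frac{101 r}{3}$)
$n{\left(B \right)} = 7 + B$
$n{\left(21 - 20 \right)} + O{\left(-40 \right)} = \left(7 + \left(21 - 20\right)\right) + \frac{1}{3} \left(-40\right) \left(101 - 40\right) = \left(7 + \left(21 - 20\right)\right) + \frac{1}{3} \left(-40\right) 61 = \left(7 + 1\right) - \frac{2440}{3} = 8 - \frac{2440}{3} = - \frac{2416}{3}$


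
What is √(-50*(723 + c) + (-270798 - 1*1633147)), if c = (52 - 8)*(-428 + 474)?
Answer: I*√2041295 ≈ 1428.7*I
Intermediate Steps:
c = 2024 (c = 44*46 = 2024)
√(-50*(723 + c) + (-270798 - 1*1633147)) = √(-50*(723 + 2024) + (-270798 - 1*1633147)) = √(-50*2747 + (-270798 - 1633147)) = √(-137350 - 1903945) = √(-2041295) = I*√2041295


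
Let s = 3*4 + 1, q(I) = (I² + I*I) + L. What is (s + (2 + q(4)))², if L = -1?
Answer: 2116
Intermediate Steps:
q(I) = -1 + 2*I² (q(I) = (I² + I*I) - 1 = (I² + I²) - 1 = 2*I² - 1 = -1 + 2*I²)
s = 13 (s = 12 + 1 = 13)
(s + (2 + q(4)))² = (13 + (2 + (-1 + 2*4²)))² = (13 + (2 + (-1 + 2*16)))² = (13 + (2 + (-1 + 32)))² = (13 + (2 + 31))² = (13 + 33)² = 46² = 2116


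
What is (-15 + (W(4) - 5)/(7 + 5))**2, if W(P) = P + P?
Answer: 3481/16 ≈ 217.56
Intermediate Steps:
W(P) = 2*P
(-15 + (W(4) - 5)/(7 + 5))**2 = (-15 + (2*4 - 5)/(7 + 5))**2 = (-15 + (8 - 5)/12)**2 = (-15 + 3*(1/12))**2 = (-15 + 1/4)**2 = (-59/4)**2 = 3481/16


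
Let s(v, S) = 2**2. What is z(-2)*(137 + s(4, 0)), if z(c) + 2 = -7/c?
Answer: 423/2 ≈ 211.50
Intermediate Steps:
s(v, S) = 4
z(c) = -2 - 7/c
z(-2)*(137 + s(4, 0)) = (-2 - 7/(-2))*(137 + 4) = (-2 - 7*(-1/2))*141 = (-2 + 7/2)*141 = (3/2)*141 = 423/2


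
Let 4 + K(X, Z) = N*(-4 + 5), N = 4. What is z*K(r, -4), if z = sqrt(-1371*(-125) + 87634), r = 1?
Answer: 0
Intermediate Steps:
K(X, Z) = 0 (K(X, Z) = -4 + 4*(-4 + 5) = -4 + 4*1 = -4 + 4 = 0)
z = sqrt(259009) (z = sqrt(171375 + 87634) = sqrt(259009) ≈ 508.93)
z*K(r, -4) = sqrt(259009)*0 = 0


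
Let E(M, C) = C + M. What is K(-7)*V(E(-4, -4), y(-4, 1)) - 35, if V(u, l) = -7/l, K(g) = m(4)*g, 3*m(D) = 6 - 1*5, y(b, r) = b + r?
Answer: -364/9 ≈ -40.444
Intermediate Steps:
m(D) = 1/3 (m(D) = (6 - 1*5)/3 = (6 - 5)/3 = (1/3)*1 = 1/3)
K(g) = g/3
K(-7)*V(E(-4, -4), y(-4, 1)) - 35 = ((1/3)*(-7))*(-7/(-4 + 1)) - 35 = -(-49)/(3*(-3)) - 35 = -(-49)*(-1)/(3*3) - 35 = -7/3*7/3 - 35 = -49/9 - 35 = -364/9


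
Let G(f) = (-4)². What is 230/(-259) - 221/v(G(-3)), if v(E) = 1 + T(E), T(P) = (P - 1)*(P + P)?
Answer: -349/259 ≈ -1.3475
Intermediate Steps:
G(f) = 16
T(P) = 2*P*(-1 + P) (T(P) = (-1 + P)*(2*P) = 2*P*(-1 + P))
v(E) = 1 + 2*E*(-1 + E)
230/(-259) - 221/v(G(-3)) = 230/(-259) - 221/(1 + 2*16*(-1 + 16)) = 230*(-1/259) - 221/(1 + 2*16*15) = -230/259 - 221/(1 + 480) = -230/259 - 221/481 = -230/259 - 221*1/481 = -230/259 - 17/37 = -349/259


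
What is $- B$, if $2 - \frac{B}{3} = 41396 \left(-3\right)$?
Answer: $-372570$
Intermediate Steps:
$B = 372570$ ($B = 6 - 3 \cdot 41396 \left(-3\right) = 6 - -372564 = 6 + 372564 = 372570$)
$- B = \left(-1\right) 372570 = -372570$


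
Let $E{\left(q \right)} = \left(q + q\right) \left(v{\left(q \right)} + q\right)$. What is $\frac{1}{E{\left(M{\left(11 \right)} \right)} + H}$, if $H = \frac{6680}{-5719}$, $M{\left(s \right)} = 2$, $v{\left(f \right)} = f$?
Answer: $\frac{5719}{84824} \approx 0.067422$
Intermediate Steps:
$H = - \frac{6680}{5719}$ ($H = 6680 \left(- \frac{1}{5719}\right) = - \frac{6680}{5719} \approx -1.168$)
$E{\left(q \right)} = 4 q^{2}$ ($E{\left(q \right)} = \left(q + q\right) \left(q + q\right) = 2 q 2 q = 4 q^{2}$)
$\frac{1}{E{\left(M{\left(11 \right)} \right)} + H} = \frac{1}{4 \cdot 2^{2} - \frac{6680}{5719}} = \frac{1}{4 \cdot 4 - \frac{6680}{5719}} = \frac{1}{16 - \frac{6680}{5719}} = \frac{1}{\frac{84824}{5719}} = \frac{5719}{84824}$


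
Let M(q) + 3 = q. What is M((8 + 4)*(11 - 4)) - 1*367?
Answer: -286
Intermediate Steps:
M(q) = -3 + q
M((8 + 4)*(11 - 4)) - 1*367 = (-3 + (8 + 4)*(11 - 4)) - 1*367 = (-3 + 12*7) - 367 = (-3 + 84) - 367 = 81 - 367 = -286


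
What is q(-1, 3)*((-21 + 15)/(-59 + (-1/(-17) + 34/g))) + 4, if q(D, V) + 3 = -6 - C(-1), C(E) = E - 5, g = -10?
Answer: 19666/5299 ≈ 3.7113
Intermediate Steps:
C(E) = -5 + E
q(D, V) = -3 (q(D, V) = -3 + (-6 - (-5 - 1)) = -3 + (-6 - 1*(-6)) = -3 + (-6 + 6) = -3 + 0 = -3)
q(-1, 3)*((-21 + 15)/(-59 + (-1/(-17) + 34/g))) + 4 = -3*(-21 + 15)/(-59 + (-1/(-17) + 34/(-10))) + 4 = -(-18)/(-59 + (-1*(-1/17) + 34*(-⅒))) + 4 = -(-18)/(-59 + (1/17 - 17/5)) + 4 = -(-18)/(-59 - 284/85) + 4 = -(-18)/(-5299/85) + 4 = -(-18)*(-85)/5299 + 4 = -3*510/5299 + 4 = -1530/5299 + 4 = 19666/5299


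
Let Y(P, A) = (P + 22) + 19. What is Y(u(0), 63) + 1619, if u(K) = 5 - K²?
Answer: 1665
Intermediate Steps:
Y(P, A) = 41 + P (Y(P, A) = (22 + P) + 19 = 41 + P)
Y(u(0), 63) + 1619 = (41 + (5 - 1*0²)) + 1619 = (41 + (5 - 1*0)) + 1619 = (41 + (5 + 0)) + 1619 = (41 + 5) + 1619 = 46 + 1619 = 1665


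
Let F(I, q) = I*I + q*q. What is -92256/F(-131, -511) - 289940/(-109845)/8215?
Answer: -8316897744572/25111518587235 ≈ -0.33120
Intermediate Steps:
F(I, q) = I**2 + q**2
-92256/F(-131, -511) - 289940/(-109845)/8215 = -92256/((-131)**2 + (-511)**2) - 289940/(-109845)/8215 = -92256/(17161 + 261121) - 289940*(-1/109845)*(1/8215) = -92256/278282 + (57988/21969)*(1/8215) = -92256*1/278282 + 57988/180475335 = -46128/139141 + 57988/180475335 = -8316897744572/25111518587235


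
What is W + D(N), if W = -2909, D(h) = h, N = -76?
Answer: -2985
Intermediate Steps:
W + D(N) = -2909 - 76 = -2985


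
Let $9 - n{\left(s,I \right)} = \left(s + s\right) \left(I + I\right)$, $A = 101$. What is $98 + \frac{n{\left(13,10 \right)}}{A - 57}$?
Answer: $\frac{3801}{44} \approx 86.386$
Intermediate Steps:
$n{\left(s,I \right)} = 9 - 4 I s$ ($n{\left(s,I \right)} = 9 - \left(s + s\right) \left(I + I\right) = 9 - 2 s 2 I = 9 - 4 I s$)
$98 + \frac{n{\left(13,10 \right)}}{A - 57} = 98 + \frac{9 - 40 \cdot 13}{101 - 57} = 98 + \frac{9 - 520}{44} = 98 - \frac{511}{44} = \frac{3801}{44}$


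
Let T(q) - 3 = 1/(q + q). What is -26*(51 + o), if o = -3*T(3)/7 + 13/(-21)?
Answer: -26767/21 ≈ -1274.6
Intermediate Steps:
T(q) = 3 + 1/(2*q) (T(q) = 3 + 1/(q + q) = 3 + 1/(2*q))
o = -83/42 (o = -3*(3 + (1/2)/3)/7 + 13/(-21) = -3*(3 + (1/2)*(1/3))*(1/7) + 13*(-1/21) = -3*(3 + 1/6)*(1/7) - 13/21 = -3*19/6*(1/7) - 13/21 = -19/2*1/7 - 13/21 = -19/14 - 13/21 = -83/42 ≈ -1.9762)
-26*(51 + o) = -26*(51 - 83/42) = -26*2059/42 = -26767/21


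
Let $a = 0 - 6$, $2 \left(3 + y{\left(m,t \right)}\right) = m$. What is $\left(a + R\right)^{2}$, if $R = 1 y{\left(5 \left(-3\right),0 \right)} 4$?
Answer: $2304$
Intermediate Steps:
$y{\left(m,t \right)} = -3 + \frac{m}{2}$
$a = -6$
$R = -42$ ($R = 1 \left(-3 + \frac{5 \left(-3\right)}{2}\right) 4 = 1 \left(-3 + \frac{1}{2} \left(-15\right)\right) 4 = 1 \left(-3 - \frac{15}{2}\right) 4 = 1 \left(- \frac{21}{2}\right) 4 = \left(- \frac{21}{2}\right) 4 = -42$)
$\left(a + R\right)^{2} = \left(-6 - 42\right)^{2} = \left(-48\right)^{2} = 2304$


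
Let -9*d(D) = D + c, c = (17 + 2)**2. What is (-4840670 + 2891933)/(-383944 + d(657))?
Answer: 17538633/3456514 ≈ 5.0741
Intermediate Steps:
c = 361 (c = 19**2 = 361)
d(D) = -361/9 - D/9 (d(D) = -(D + 361)/9 = -(361 + D)/9 = -361/9 - D/9)
(-4840670 + 2891933)/(-383944 + d(657)) = (-4840670 + 2891933)/(-383944 + (-361/9 - 1/9*657)) = -1948737/(-383944 + (-361/9 - 73)) = -1948737/(-383944 - 1018/9) = -1948737/(-3456514/9) = -1948737*(-9/3456514) = 17538633/3456514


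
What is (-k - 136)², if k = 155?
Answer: 84681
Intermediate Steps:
(-k - 136)² = (-1*155 - 136)² = (-155 - 136)² = (-291)² = 84681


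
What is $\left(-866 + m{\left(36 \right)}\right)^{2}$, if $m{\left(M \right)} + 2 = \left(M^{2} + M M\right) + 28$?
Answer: $3069504$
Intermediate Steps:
$m{\left(M \right)} = 26 + 2 M^{2}$ ($m{\left(M \right)} = -2 + \left(\left(M^{2} + M M\right) + 28\right) = -2 + \left(\left(M^{2} + M^{2}\right) + 28\right) = -2 + \left(2 M^{2} + 28\right) = -2 + \left(28 + 2 M^{2}\right) = 26 + 2 M^{2}$)
$\left(-866 + m{\left(36 \right)}\right)^{2} = \left(-866 + \left(26 + 2 \cdot 36^{2}\right)\right)^{2} = \left(-866 + \left(26 + 2 \cdot 1296\right)\right)^{2} = \left(-866 + \left(26 + 2592\right)\right)^{2} = \left(-866 + 2618\right)^{2} = 1752^{2} = 3069504$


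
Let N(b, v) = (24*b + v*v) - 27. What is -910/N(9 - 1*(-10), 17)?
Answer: -455/359 ≈ -1.2674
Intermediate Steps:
N(b, v) = -27 + v² + 24*b (N(b, v) = (24*b + v²) - 27 = (v² + 24*b) - 27 = -27 + v² + 24*b)
-910/N(9 - 1*(-10), 17) = -910/(-27 + 17² + 24*(9 - 1*(-10))) = -910/(-27 + 289 + 24*(9 + 10)) = -910/(-27 + 289 + 24*19) = -910/(-27 + 289 + 456) = -910/718 = -910*1/718 = -455/359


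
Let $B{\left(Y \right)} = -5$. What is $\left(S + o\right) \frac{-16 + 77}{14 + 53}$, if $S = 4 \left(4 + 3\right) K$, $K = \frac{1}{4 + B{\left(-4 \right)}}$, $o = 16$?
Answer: $- \frac{732}{67} \approx -10.925$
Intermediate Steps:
$K = -1$ ($K = \frac{1}{4 - 5} = \frac{1}{-1} = -1$)
$S = -28$ ($S = 4 \left(4 + 3\right) \left(-1\right) = 4 \cdot 7 \left(-1\right) = 28 \left(-1\right) = -28$)
$\left(S + o\right) \frac{-16 + 77}{14 + 53} = \left(-28 + 16\right) \frac{-16 + 77}{14 + 53} = - 12 \cdot \frac{61}{67} = - 12 \cdot 61 \cdot \frac{1}{67} = \left(-12\right) \frac{61}{67} = - \frac{732}{67}$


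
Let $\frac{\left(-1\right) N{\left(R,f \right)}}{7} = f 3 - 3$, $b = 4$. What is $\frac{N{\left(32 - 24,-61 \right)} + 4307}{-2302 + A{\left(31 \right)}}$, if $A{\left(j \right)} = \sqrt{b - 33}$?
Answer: $- \frac{12911918}{5299233} - \frac{5609 i \sqrt{29}}{5299233} \approx -2.4366 - 0.0057 i$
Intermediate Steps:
$N{\left(R,f \right)} = 21 - 21 f$ ($N{\left(R,f \right)} = - 7 \left(f 3 - 3\right) = - 7 \left(3 f - 3\right) = - 7 \left(-3 + 3 f\right) = 21 - 21 f$)
$A{\left(j \right)} = i \sqrt{29}$ ($A{\left(j \right)} = \sqrt{4 - 33} = \sqrt{-29} = i \sqrt{29}$)
$\frac{N{\left(32 - 24,-61 \right)} + 4307}{-2302 + A{\left(31 \right)}} = \frac{\left(21 - -1281\right) + 4307}{-2302 + i \sqrt{29}} = \frac{\left(21 + 1281\right) + 4307}{-2302 + i \sqrt{29}} = \frac{1302 + 4307}{-2302 + i \sqrt{29}} = \frac{5609}{-2302 + i \sqrt{29}}$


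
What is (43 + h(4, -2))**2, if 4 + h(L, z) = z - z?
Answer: 1521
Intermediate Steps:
h(L, z) = -4 (h(L, z) = -4 + (z - z) = -4 + 0 = -4)
(43 + h(4, -2))**2 = (43 - 4)**2 = 39**2 = 1521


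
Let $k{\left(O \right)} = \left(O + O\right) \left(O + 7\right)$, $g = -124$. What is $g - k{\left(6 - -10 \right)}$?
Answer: $-860$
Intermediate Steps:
$k{\left(O \right)} = 2 O \left(7 + O\right)$
$g - k{\left(6 - -10 \right)} = -124 - 2 \left(6 - -10\right) \left(7 + \left(6 - -10\right)\right) = -124 - 2 \left(6 + 10\right) \left(7 + \left(6 + 10\right)\right) = -124 - 2 \cdot 16 \left(7 + 16\right) = -124 - 2 \cdot 16 \cdot 23 = -124 - 736 = -860$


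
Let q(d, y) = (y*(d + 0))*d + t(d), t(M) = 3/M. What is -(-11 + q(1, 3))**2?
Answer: -25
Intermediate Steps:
q(d, y) = 3/d + y*d**2 (q(d, y) = (y*(d + 0))*d + 3/d = (y*d)*d + 3/d = (d*y)*d + 3/d = y*d**2 + 3/d = 3/d + y*d**2)
-(-11 + q(1, 3))**2 = -(-11 + (3 + 3*1**3)/1)**2 = -(-11 + 1*(3 + 3*1))**2 = -(-11 + 1*(3 + 3))**2 = -(-11 + 1*6)**2 = -(-11 + 6)**2 = -1*(-5)**2 = -1*25 = -25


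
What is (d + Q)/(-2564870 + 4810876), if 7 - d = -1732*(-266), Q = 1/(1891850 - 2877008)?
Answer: -453867216391/2212670778948 ≈ -0.20512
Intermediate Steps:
Q = -1/985158 (Q = 1/(-985158) = -1/985158 ≈ -1.0151e-6)
d = -460705 (d = 7 - (-1732)*(-266) = 7 - 1*460712 = 7 - 460712 = -460705)
(d + Q)/(-2564870 + 4810876) = (-460705 - 1/985158)/(-2564870 + 4810876) = -453867216391/985158/2246006 = -453867216391/985158*1/2246006 = -453867216391/2212670778948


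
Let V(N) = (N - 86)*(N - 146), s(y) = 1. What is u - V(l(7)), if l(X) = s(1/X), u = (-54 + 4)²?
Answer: -9825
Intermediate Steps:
u = 2500 (u = (-50)² = 2500)
l(X) = 1
V(N) = (-146 + N)*(-86 + N) (V(N) = (-86 + N)*(-146 + N) = (-146 + N)*(-86 + N))
u - V(l(7)) = 2500 - (12556 + 1² - 232*1) = 2500 - (12556 + 1 - 232) = 2500 - 1*12325 = 2500 - 12325 = -9825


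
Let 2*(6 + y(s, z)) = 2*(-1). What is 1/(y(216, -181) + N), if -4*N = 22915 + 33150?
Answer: -4/56093 ≈ -7.1310e-5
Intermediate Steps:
y(s, z) = -7 (y(s, z) = -6 + (2*(-1))/2 = -6 + (1/2)*(-2) = -6 - 1 = -7)
N = -56065/4 (N = -(22915 + 33150)/4 = -1/4*56065 = -56065/4 ≈ -14016.)
1/(y(216, -181) + N) = 1/(-7 - 56065/4) = 1/(-56093/4) = -4/56093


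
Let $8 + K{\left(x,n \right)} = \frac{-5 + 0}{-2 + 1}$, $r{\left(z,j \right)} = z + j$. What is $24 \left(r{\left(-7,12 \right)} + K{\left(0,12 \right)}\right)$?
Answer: $48$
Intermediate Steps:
$r{\left(z,j \right)} = j + z$
$K{\left(x,n \right)} = -3$ ($K{\left(x,n \right)} = -8 + \frac{-5 + 0}{-2 + 1} = -8 - \frac{5}{-1} = -8 - -5 = -8 + 5 = -3$)
$24 \left(r{\left(-7,12 \right)} + K{\left(0,12 \right)}\right) = 24 \left(\left(12 - 7\right) - 3\right) = 24 \left(5 - 3\right) = 24 \cdot 2 = 48$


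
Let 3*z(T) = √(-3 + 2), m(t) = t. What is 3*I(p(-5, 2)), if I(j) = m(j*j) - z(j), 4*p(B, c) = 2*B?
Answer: 75/4 - I ≈ 18.75 - 1.0*I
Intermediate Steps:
p(B, c) = B/2 (p(B, c) = (2*B)/4 = B/2)
z(T) = I/3 (z(T) = √(-3 + 2)/3 = √(-1)/3 = I/3)
I(j) = j² - I/3 (I(j) = j*j - I/3 = j² - I/3)
3*I(p(-5, 2)) = 3*(((½)*(-5))² - I/3) = 3*((-5/2)² - I/3) = 3*(25/4 - I/3) = 75/4 - I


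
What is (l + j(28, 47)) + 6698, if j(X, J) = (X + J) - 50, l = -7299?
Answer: -576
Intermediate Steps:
j(X, J) = -50 + J + X (j(X, J) = (J + X) - 50 = -50 + J + X)
(l + j(28, 47)) + 6698 = (-7299 + (-50 + 47 + 28)) + 6698 = (-7299 + 25) + 6698 = -7274 + 6698 = -576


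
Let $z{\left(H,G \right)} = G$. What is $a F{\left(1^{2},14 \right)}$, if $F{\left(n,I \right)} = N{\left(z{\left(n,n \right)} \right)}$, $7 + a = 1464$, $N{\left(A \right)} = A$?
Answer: $1457$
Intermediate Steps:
$a = 1457$ ($a = -7 + 1464 = 1457$)
$F{\left(n,I \right)} = n$
$a F{\left(1^{2},14 \right)} = 1457 \cdot 1^{2} = 1457 \cdot 1 = 1457$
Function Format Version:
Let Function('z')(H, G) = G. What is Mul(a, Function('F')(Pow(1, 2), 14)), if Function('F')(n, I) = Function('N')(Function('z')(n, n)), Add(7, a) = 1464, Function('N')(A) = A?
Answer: 1457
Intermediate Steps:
a = 1457 (a = Add(-7, 1464) = 1457)
Function('F')(n, I) = n
Mul(a, Function('F')(Pow(1, 2), 14)) = Mul(1457, Pow(1, 2)) = Mul(1457, 1) = 1457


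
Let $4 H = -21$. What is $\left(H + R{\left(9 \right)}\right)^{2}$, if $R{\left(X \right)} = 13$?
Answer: $\frac{961}{16} \approx 60.063$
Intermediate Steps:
$H = - \frac{21}{4}$ ($H = \frac{1}{4} \left(-21\right) = - \frac{21}{4} \approx -5.25$)
$\left(H + R{\left(9 \right)}\right)^{2} = \left(- \frac{21}{4} + 13\right)^{2} = \left(\frac{31}{4}\right)^{2} = \frac{961}{16}$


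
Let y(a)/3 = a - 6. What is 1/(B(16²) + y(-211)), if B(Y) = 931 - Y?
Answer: 1/24 ≈ 0.041667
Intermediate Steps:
y(a) = -18 + 3*a (y(a) = 3*(a - 6) = 3*(-6 + a) = -18 + 3*a)
1/(B(16²) + y(-211)) = 1/((931 - 1*16²) + (-18 + 3*(-211))) = 1/((931 - 1*256) + (-18 - 633)) = 1/((931 - 256) - 651) = 1/(675 - 651) = 1/24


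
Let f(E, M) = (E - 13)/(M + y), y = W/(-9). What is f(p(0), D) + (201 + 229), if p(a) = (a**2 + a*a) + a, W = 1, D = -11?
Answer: 43117/100 ≈ 431.17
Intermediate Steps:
p(a) = a + 2*a**2 (p(a) = (a**2 + a**2) + a = 2*a**2 + a = a + 2*a**2)
y = -1/9 (y = 1/(-9) = 1*(-1/9) = -1/9 ≈ -0.11111)
f(E, M) = (-13 + E)/(-1/9 + M) (f(E, M) = (E - 13)/(M - 1/9) = (-13 + E)/(-1/9 + M))
f(p(0), D) + (201 + 229) = 9*(-13 + 0*(1 + 2*0))/(-1 + 9*(-11)) + (201 + 229) = 9*(-13 + 0*(1 + 0))/(-1 - 99) + 430 = 9*(-13 + 0*1)/(-100) + 430 = 9*(-1/100)*(-13 + 0) + 430 = 9*(-1/100)*(-13) + 430 = 117/100 + 430 = 43117/100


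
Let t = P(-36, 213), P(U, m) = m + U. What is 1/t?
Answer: 1/177 ≈ 0.0056497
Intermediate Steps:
P(U, m) = U + m
t = 177 (t = -36 + 213 = 177)
1/t = 1/177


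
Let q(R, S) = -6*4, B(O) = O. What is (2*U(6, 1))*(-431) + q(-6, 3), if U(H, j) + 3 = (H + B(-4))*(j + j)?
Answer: -886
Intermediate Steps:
q(R, S) = -24
U(H, j) = -3 + 2*j*(-4 + H) (U(H, j) = -3 + (H - 4)*(j + j) = -3 + (-4 + H)*(2*j) = -3 + 2*j*(-4 + H))
(2*U(6, 1))*(-431) + q(-6, 3) = (2*(-3 - 8*1 + 2*6*1))*(-431) - 24 = (2*(-3 - 8 + 12))*(-431) - 24 = (2*1)*(-431) - 24 = 2*(-431) - 24 = -862 - 24 = -886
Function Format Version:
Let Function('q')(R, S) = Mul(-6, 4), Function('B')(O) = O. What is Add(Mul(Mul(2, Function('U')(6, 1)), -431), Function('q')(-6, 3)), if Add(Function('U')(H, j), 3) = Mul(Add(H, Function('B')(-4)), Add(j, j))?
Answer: -886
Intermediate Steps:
Function('q')(R, S) = -24
Function('U')(H, j) = Add(-3, Mul(2, j, Add(-4, H))) (Function('U')(H, j) = Add(-3, Mul(Add(H, -4), Add(j, j))) = Add(-3, Mul(Add(-4, H), Mul(2, j))) = Add(-3, Mul(2, j, Add(-4, H))))
Add(Mul(Mul(2, Function('U')(6, 1)), -431), Function('q')(-6, 3)) = Add(Mul(Mul(2, Add(-3, Mul(-8, 1), Mul(2, 6, 1))), -431), -24) = Add(Mul(Mul(2, Add(-3, -8, 12)), -431), -24) = Add(Mul(Mul(2, 1), -431), -24) = Add(Mul(2, -431), -24) = Add(-862, -24) = -886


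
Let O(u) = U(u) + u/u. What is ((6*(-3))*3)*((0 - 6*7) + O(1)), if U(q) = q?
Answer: 2160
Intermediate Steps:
O(u) = 1 + u (O(u) = u + u/u = u + 1 = 1 + u)
((6*(-3))*3)*((0 - 6*7) + O(1)) = ((6*(-3))*3)*((0 - 6*7) + (1 + 1)) = (-18*3)*((0 - 42) + 2) = -54*(-42 + 2) = -54*(-40) = 2160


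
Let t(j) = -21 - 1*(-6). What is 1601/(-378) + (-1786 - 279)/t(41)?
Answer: 50437/378 ≈ 133.43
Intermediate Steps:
t(j) = -15 (t(j) = -21 + 6 = -15)
1601/(-378) + (-1786 - 279)/t(41) = 1601/(-378) + (-1786 - 279)/(-15) = 1601*(-1/378) - 2065*(-1/15) = -1601/378 + 413/3 = 50437/378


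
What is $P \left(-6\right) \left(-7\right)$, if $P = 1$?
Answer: $42$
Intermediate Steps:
$P \left(-6\right) \left(-7\right) = 1 \left(-6\right) \left(-7\right) = \left(-6\right) \left(-7\right) = 42$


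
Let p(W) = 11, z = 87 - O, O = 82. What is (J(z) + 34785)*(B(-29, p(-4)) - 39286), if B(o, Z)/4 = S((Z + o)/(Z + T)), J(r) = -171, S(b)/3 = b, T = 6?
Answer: -23124851892/17 ≈ -1.3603e+9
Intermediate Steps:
z = 5 (z = 87 - 1*82 = 87 - 82 = 5)
S(b) = 3*b
B(o, Z) = 12*(Z + o)/(6 + Z) (B(o, Z) = 4*(3*((Z + o)/(Z + 6))) = 4*(3*((Z + o)/(6 + Z))) = 4*(3*(Z + o)/(6 + Z)) = 12*(Z + o)/(6 + Z))
(J(z) + 34785)*(B(-29, p(-4)) - 39286) = (-171 + 34785)*(12*(11 - 29)/(6 + 11) - 39286) = 34614*(12*(-18)/17 - 39286) = 34614*(12*(1/17)*(-18) - 39286) = 34614*(-216/17 - 39286) = 34614*(-668078/17) = -23124851892/17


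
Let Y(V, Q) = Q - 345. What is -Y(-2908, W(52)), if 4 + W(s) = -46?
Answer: 395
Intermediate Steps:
W(s) = -50 (W(s) = -4 - 46 = -50)
Y(V, Q) = -345 + Q
-Y(-2908, W(52)) = -(-345 - 50) = -1*(-395) = 395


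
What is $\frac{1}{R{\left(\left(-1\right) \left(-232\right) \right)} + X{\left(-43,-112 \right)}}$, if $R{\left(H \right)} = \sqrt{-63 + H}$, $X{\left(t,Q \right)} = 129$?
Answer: $\frac{1}{142} \approx 0.0070423$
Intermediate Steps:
$\frac{1}{R{\left(\left(-1\right) \left(-232\right) \right)} + X{\left(-43,-112 \right)}} = \frac{1}{\sqrt{-63 - -232} + 129} = \frac{1}{\sqrt{-63 + 232} + 129} = \frac{1}{\sqrt{169} + 129} = \frac{1}{13 + 129} = \frac{1}{142}$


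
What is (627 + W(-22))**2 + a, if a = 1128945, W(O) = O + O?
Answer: 1468834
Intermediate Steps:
W(O) = 2*O
(627 + W(-22))**2 + a = (627 + 2*(-22))**2 + 1128945 = (627 - 44)**2 + 1128945 = 583**2 + 1128945 = 339889 + 1128945 = 1468834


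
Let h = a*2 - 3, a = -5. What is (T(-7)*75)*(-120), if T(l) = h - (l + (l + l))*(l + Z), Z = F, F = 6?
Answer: 306000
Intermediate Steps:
Z = 6
h = -13 (h = -5*2 - 3 = -10 - 3 = -13)
T(l) = -13 - 3*l*(6 + l) (T(l) = -13 - (l + (l + l))*(l + 6) = -13 - (l + 2*l)*(6 + l) = -13 - 3*l*(6 + l))
(T(-7)*75)*(-120) = ((-13 - 18*(-7) - 3*(-7)²)*75)*(-120) = ((-13 + 126 - 3*49)*75)*(-120) = ((-13 + 126 - 147)*75)*(-120) = -34*75*(-120) = -2550*(-120) = 306000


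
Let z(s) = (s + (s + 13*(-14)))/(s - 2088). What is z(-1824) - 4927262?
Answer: -9637722557/1956 ≈ -4.9273e+6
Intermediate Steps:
z(s) = (-182 + 2*s)/(-2088 + s) (z(s) = (s + (s - 182))/(-2088 + s) = (s + (-182 + s))/(-2088 + s) = (-182 + 2*s)/(-2088 + s))
z(-1824) - 4927262 = 2*(-91 - 1824)/(-2088 - 1824) - 4927262 = 2*(-1915)/(-3912) - 4927262 = 2*(-1/3912)*(-1915) - 4927262 = 1915/1956 - 4927262 = -9637722557/1956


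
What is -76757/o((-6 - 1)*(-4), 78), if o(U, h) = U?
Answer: -76757/28 ≈ -2741.3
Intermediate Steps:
-76757/o((-6 - 1)*(-4), 78) = -76757*(-1/(4*(-6 - 1))) = -76757/((-7*(-4))) = -76757/28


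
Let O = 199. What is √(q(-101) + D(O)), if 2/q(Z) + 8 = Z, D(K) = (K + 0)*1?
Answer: 23*√4469/109 ≈ 14.106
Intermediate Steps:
D(K) = K (D(K) = K*1 = K)
q(Z) = 2/(-8 + Z)
√(q(-101) + D(O)) = √(2/(-8 - 101) + 199) = √(2/(-109) + 199) = √(2*(-1/109) + 199) = √(-2/109 + 199) = √(21689/109) = 23*√4469/109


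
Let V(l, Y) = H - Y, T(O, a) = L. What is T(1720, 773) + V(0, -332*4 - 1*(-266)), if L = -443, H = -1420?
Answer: -801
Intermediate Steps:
T(O, a) = -443
V(l, Y) = -1420 - Y
T(1720, 773) + V(0, -332*4 - 1*(-266)) = -443 + (-1420 - (-332*4 - 1*(-266))) = -443 + (-1420 - (-1328 + 266)) = -443 + (-1420 - 1*(-1062)) = -443 + (-1420 + 1062) = -443 - 358 = -801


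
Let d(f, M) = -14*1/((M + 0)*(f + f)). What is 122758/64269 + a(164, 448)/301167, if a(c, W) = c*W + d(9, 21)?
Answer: 125077884521/58067105769 ≈ 2.1540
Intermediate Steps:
d(f, M) = -7/(M*f) (d(f, M) = -14*1/(2*M*f) = -7/(M*f))
a(c, W) = -1/27 + W*c (a(c, W) = c*W - 7/(21*9) = W*c - 7*1/21*⅑ = W*c - 1/27 = -1/27 + W*c)
122758/64269 + a(164, 448)/301167 = 122758/64269 + (-1/27 + 448*164)/301167 = 122758*(1/64269) + (-1/27 + 73472)*(1/301167) = 122758/64269 + (1983743/27)*(1/301167) = 122758/64269 + 1983743/8131509 = 125077884521/58067105769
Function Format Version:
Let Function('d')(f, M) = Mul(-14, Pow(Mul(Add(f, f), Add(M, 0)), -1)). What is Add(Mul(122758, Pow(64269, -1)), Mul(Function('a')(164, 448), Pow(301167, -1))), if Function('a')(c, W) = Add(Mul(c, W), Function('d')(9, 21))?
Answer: Rational(125077884521, 58067105769) ≈ 2.1540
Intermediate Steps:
Function('d')(f, M) = Mul(-7, Pow(M, -1), Pow(f, -1)) (Function('d')(f, M) = Mul(-14, Pow(Mul(Mul(2, f), M), -1)) = Mul(-14, Pow(Mul(2, M, f), -1)) = Mul(-14, Mul(Rational(1, 2), Pow(M, -1), Pow(f, -1))) = Mul(-7, Pow(M, -1), Pow(f, -1)))
Function('a')(c, W) = Add(Rational(-1, 27), Mul(W, c)) (Function('a')(c, W) = Add(Mul(c, W), Mul(-7, Pow(21, -1), Pow(9, -1))) = Add(Mul(W, c), Mul(-7, Rational(1, 21), Rational(1, 9))) = Add(Mul(W, c), Rational(-1, 27)) = Add(Rational(-1, 27), Mul(W, c)))
Add(Mul(122758, Pow(64269, -1)), Mul(Function('a')(164, 448), Pow(301167, -1))) = Add(Mul(122758, Pow(64269, -1)), Mul(Add(Rational(-1, 27), Mul(448, 164)), Pow(301167, -1))) = Add(Mul(122758, Rational(1, 64269)), Mul(Add(Rational(-1, 27), 73472), Rational(1, 301167))) = Add(Rational(122758, 64269), Mul(Rational(1983743, 27), Rational(1, 301167))) = Add(Rational(122758, 64269), Rational(1983743, 8131509)) = Rational(125077884521, 58067105769)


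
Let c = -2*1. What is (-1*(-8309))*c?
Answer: -16618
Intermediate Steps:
c = -2
(-1*(-8309))*c = -1*(-8309)*(-2) = 8309*(-2) = -16618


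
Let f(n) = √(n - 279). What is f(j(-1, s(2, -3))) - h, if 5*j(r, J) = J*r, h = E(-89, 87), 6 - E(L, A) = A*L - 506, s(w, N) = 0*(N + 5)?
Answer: -8255 + 3*I*√31 ≈ -8255.0 + 16.703*I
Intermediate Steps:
s(w, N) = 0 (s(w, N) = 0*(5 + N) = 0)
E(L, A) = 512 - A*L (E(L, A) = 6 - (A*L - 506) = 6 - (-506 + A*L) = 6 + (506 - A*L) = 512 - A*L)
h = 8255 (h = 512 - 1*87*(-89) = 512 + 7743 = 8255)
j(r, J) = J*r/5 (j(r, J) = (J*r)/5 = J*r/5)
f(n) = √(-279 + n)
f(j(-1, s(2, -3))) - h = √(-279 + (⅕)*0*(-1)) - 1*8255 = √(-279 + 0) - 8255 = √(-279) - 8255 = 3*I*√31 - 8255 = -8255 + 3*I*√31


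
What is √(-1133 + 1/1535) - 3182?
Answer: -3182 + I*√2669601390/1535 ≈ -3182.0 + 33.66*I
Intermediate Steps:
√(-1133 + 1/1535) - 3182 = √(-1739154/1535) - 3182 = I*√2669601390/1535 - 3182 = -3182 + I*√2669601390/1535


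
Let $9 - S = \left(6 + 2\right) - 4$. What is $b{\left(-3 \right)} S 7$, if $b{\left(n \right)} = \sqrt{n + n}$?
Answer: $35 i \sqrt{6} \approx 85.732 i$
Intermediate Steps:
$S = 5$ ($S = 9 - \left(\left(6 + 2\right) - 4\right) = 9 - \left(8 - 4\right) = 9 - 4 = 5$)
$b{\left(n \right)} = \sqrt{2} \sqrt{n}$ ($b{\left(n \right)} = \sqrt{2 n} = \sqrt{2} \sqrt{n}$)
$b{\left(-3 \right)} S 7 = \sqrt{2} \sqrt{-3} \cdot 5 \cdot 7 = \sqrt{2} i \sqrt{3} \cdot 5 \cdot 7 = i \sqrt{6} \cdot 5 \cdot 7 = 5 i \sqrt{6} \cdot 7 = 35 i \sqrt{6}$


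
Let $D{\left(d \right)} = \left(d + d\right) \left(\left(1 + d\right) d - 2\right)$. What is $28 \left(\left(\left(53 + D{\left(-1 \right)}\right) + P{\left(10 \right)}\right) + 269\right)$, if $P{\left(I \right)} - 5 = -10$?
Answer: $8988$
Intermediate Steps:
$P{\left(I \right)} = -5$ ($P{\left(I \right)} = 5 - 10 = -5$)
$D{\left(d \right)} = 2 d \left(-2 + d \left(1 + d\right)\right)$ ($D{\left(d \right)} = 2 d \left(d \left(1 + d\right) - 2\right) = 2 d \left(-2 + d \left(1 + d\right)\right)$)
$28 \left(\left(\left(53 + D{\left(-1 \right)}\right) + P{\left(10 \right)}\right) + 269\right) = 28 \left(\left(\left(53 + 2 \left(-1\right) \left(-2 - 1 + \left(-1\right)^{2}\right)\right) - 5\right) + 269\right) = 28 \left(\left(\left(53 + 2 \left(-1\right) \left(-2 - 1 + 1\right)\right) - 5\right) + 269\right) = 28 \left(\left(\left(53 + 2 \left(-1\right) \left(-2\right)\right) - 5\right) + 269\right) = 28 \left(\left(\left(53 + 4\right) - 5\right) + 269\right) = 28 \left(\left(57 - 5\right) + 269\right) = 28 \left(52 + 269\right) = 28 \cdot 321 = 8988$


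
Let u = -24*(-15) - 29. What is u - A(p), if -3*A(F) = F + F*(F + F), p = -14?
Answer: 457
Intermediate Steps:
A(F) = -2*F²/3 - F/3 (A(F) = -(F + F*(F + F))/3 = -(F + F*(2*F))/3 = -(F + 2*F²)/3 = -2*F²/3 - F/3)
u = 331 (u = 360 - 29 = 331)
u - A(p) = 331 - (-1)*(-14)*(1 + 2*(-14))/3 = 331 - (-1)*(-14)*(1 - 28)/3 = 331 - (-1)*(-14)*(-27)/3 = 331 - 1*(-126) = 331 + 126 = 457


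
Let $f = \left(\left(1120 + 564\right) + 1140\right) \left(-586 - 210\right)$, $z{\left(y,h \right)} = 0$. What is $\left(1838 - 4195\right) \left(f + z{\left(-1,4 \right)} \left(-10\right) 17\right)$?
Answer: $5298309728$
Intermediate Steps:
$f = -2247904$ ($f = \left(1684 + 1140\right) \left(-796\right) = 2824 \left(-796\right) = -2247904$)
$\left(1838 - 4195\right) \left(f + z{\left(-1,4 \right)} \left(-10\right) 17\right) = \left(1838 - 4195\right) \left(-2247904 + 0 \left(-10\right) 17\right) = - 2357 \left(-2247904 + 0 \cdot 17\right) = - 2357 \left(-2247904 + 0\right) = \left(-2357\right) \left(-2247904\right) = 5298309728$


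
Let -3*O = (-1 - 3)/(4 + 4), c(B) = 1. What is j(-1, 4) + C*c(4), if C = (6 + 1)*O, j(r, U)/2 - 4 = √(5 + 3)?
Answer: 55/6 + 4*√2 ≈ 14.824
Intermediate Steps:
O = ⅙ (O = -(-1 - 3)/(3*(4 + 4)) = -(-4)/(3*8) = -⅓*(-½) = ⅙ ≈ 0.16667)
j(r, U) = 8 + 4*√2 (j(r, U) = 8 + 2*√(5 + 3) = 8 + 2*√8 = 8 + 2*(2*√2) = 8 + 4*√2)
C = 7/6 (C = (6 + 1)*(⅙) = 7*(⅙) = 7/6 ≈ 1.1667)
j(-1, 4) + C*c(4) = (8 + 4*√2) + (7/6)*1 = (8 + 4*√2) + 7/6 = 55/6 + 4*√2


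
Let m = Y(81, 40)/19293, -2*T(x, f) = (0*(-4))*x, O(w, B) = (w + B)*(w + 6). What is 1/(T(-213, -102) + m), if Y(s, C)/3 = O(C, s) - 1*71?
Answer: 6431/5495 ≈ 1.1703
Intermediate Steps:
O(w, B) = (6 + w)*(B + w) (O(w, B) = (B + w)*(6 + w) = (6 + w)*(B + w))
Y(s, C) = -213 + 3*C**2 + 18*C + 18*s + 3*C*s (Y(s, C) = 3*((C**2 + 6*s + 6*C + s*C) - 1*71) = 3*((C**2 + 6*s + 6*C + C*s) - 71) = 3*((C**2 + 6*C + 6*s + C*s) - 71) = 3*(-71 + C**2 + 6*C + 6*s + C*s) = -213 + 3*C**2 + 18*C + 18*s + 3*C*s)
T(x, f) = 0 (T(x, f) = -0*(-4)*x/2 = -0*x = -1/2*0 = 0)
m = 5495/6431 (m = (-213 + 3*40**2 + 18*40 + 18*81 + 3*40*81)/19293 = (-213 + 3*1600 + 720 + 1458 + 9720)*(1/19293) = (-213 + 4800 + 720 + 1458 + 9720)*(1/19293) = 16485*(1/19293) = 5495/6431 ≈ 0.85445)
1/(T(-213, -102) + m) = 1/(0 + 5495/6431) = 1/(5495/6431) = 6431/5495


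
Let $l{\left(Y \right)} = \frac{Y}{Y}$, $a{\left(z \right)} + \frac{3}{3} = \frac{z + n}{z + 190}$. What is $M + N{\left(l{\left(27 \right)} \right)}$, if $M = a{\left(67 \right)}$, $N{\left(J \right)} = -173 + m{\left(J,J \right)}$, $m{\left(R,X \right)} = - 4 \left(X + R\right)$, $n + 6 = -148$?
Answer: $- \frac{46861}{257} \approx -182.34$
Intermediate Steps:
$n = -154$ ($n = -6 - 148 = -154$)
$a{\left(z \right)} = -1 + \frac{-154 + z}{190 + z}$ ($a{\left(z \right)} = -1 + \frac{z - 154}{z + 190} = -1 + \frac{-154 + z}{190 + z}$)
$m{\left(R,X \right)} = - 4 R - 4 X$ ($m{\left(R,X \right)} = - 4 \left(R + X\right) = - 4 R - 4 X$)
$l{\left(Y \right)} = 1$
$N{\left(J \right)} = -173 - 8 J$
$M = - \frac{344}{257}$ ($M = - \frac{344}{190 + 67} = - \frac{344}{257} \approx -1.3385$)
$M + N{\left(l{\left(27 \right)} \right)} = - \frac{344}{257} - 181 = - \frac{46861}{257}$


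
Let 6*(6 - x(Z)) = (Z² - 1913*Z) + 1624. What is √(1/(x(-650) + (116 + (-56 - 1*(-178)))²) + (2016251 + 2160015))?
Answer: √204488341561088427/221279 ≈ 2043.6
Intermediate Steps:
x(Z) = -794/3 - Z²/6 + 1913*Z/6 (x(Z) = 6 - ((Z² - 1913*Z) + 1624)/6 = 6 - (1624 + Z² - 1913*Z)/6 = 6 + (-812/3 - Z²/6 + 1913*Z/6) = -794/3 - Z²/6 + 1913*Z/6)
√(1/(x(-650) + (116 + (-56 - 1*(-178)))²) + (2016251 + 2160015)) = √(1/((-794/3 - ⅙*(-650)² + (1913/6)*(-650)) + (116 + (-56 - 1*(-178)))²) + (2016251 + 2160015)) = √(1/((-794/3 - ⅙*422500 - 621725/3) + (116 + (-56 + 178))²) + 4176266) = √(1/((-794/3 - 211250/3 - 621725/3) + (116 + 122)²) + 4176266) = √(1/(-277923 + 238²) + 4176266) = √(1/(-277923 + 56644) + 4176266) = √(1/(-221279) + 4176266) = √(-1/221279 + 4176266) = √(924119964213/221279) = √204488341561088427/221279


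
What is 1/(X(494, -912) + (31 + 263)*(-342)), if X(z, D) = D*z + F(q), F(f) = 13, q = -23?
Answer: -1/551063 ≈ -1.8147e-6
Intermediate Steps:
X(z, D) = 13 + D*z (X(z, D) = D*z + 13 = 13 + D*z)
1/(X(494, -912) + (31 + 263)*(-342)) = 1/((13 - 912*494) + (31 + 263)*(-342)) = 1/((13 - 450528) + 294*(-342)) = 1/(-450515 - 100548) = 1/(-551063) = -1/551063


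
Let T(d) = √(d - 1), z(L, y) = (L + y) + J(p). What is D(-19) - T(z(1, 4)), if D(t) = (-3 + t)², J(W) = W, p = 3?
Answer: 484 - √7 ≈ 481.35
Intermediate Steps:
z(L, y) = 3 + L + y (z(L, y) = (L + y) + 3 = 3 + L + y)
T(d) = √(-1 + d)
D(-19) - T(z(1, 4)) = (-3 - 19)² - √(-1 + (3 + 1 + 4)) = (-22)² - √(-1 + 8) = 484 - √7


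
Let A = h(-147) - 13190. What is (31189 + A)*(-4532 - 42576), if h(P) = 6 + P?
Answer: -841254664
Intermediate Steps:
A = -13331 (A = (6 - 147) - 13190 = -141 - 13190 = -13331)
(31189 + A)*(-4532 - 42576) = (31189 - 13331)*(-4532 - 42576) = 17858*(-47108) = -841254664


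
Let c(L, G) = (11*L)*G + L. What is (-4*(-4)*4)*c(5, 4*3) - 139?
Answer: 42421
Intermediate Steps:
c(L, G) = L + 11*G*L (c(L, G) = 11*G*L + L = L + 11*G*L)
(-4*(-4)*4)*c(5, 4*3) - 139 = (-4*(-4)*4)*(5*(1 + 11*(4*3))) - 139 = (16*4)*(5*(1 + 11*12)) - 139 = 64*(5*(1 + 132)) - 139 = 64*(5*133) - 139 = 64*665 - 139 = 42560 - 139 = 42421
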